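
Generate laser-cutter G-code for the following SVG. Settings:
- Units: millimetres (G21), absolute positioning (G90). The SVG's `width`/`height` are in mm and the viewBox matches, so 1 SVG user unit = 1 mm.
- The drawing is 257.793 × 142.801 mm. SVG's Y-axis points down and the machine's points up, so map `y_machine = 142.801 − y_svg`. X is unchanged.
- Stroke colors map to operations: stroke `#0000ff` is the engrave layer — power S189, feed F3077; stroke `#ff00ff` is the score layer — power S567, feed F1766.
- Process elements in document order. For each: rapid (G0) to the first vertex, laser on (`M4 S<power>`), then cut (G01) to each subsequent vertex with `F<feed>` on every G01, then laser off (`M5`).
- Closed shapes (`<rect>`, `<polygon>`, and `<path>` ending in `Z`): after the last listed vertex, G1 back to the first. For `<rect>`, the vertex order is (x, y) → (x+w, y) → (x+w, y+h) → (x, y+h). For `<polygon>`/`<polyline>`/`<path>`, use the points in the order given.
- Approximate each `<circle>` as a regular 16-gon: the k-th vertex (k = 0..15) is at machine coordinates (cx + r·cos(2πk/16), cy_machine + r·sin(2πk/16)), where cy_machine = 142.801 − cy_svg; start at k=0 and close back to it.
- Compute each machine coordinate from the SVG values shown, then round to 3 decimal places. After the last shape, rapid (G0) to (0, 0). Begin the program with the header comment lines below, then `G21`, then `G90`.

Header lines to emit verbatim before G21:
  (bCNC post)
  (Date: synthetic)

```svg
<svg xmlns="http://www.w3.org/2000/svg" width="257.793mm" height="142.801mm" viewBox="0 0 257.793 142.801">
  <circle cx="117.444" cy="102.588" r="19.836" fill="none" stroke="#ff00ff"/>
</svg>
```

Since the viewBox matches the mm dimensions, user units are millimetres directly. The only transform is the Y-flip y_m = 142.801 − y_svg.

Shape 1 is a circle drawn with `<circle>`. Its stroke #ff00ff means score at S567, F1766. After flipping Y the toolpath is (137.280,40.213) → (135.770,47.804) → (131.470,54.239) → (125.035,58.539) → (117.444,60.049) → (109.853,58.539) → (103.418,54.239) → (99.118,47.804) → (97.608,40.213) → (99.118,32.622) → (103.418,26.187) → (109.853,21.887) → (117.444,20.377) → (125.035,21.887) → (131.470,26.187) → (135.770,32.622) → (137.280,40.213), returning to the start.

(bCNC post)
(Date: synthetic)
G21
G90
G0 X137.280 Y40.213
M4 S567
G01 X135.770 Y47.804 F1766
G01 X131.470 Y54.239 F1766
G01 X125.035 Y58.539 F1766
G01 X117.444 Y60.049 F1766
G01 X109.853 Y58.539 F1766
G01 X103.418 Y54.239 F1766
G01 X99.118 Y47.804 F1766
G01 X97.608 Y40.213 F1766
G01 X99.118 Y32.622 F1766
G01 X103.418 Y26.187 F1766
G01 X109.853 Y21.887 F1766
G01 X117.444 Y20.377 F1766
G01 X125.035 Y21.887 F1766
G01 X131.470 Y26.187 F1766
G01 X135.770 Y32.622 F1766
G01 X137.280 Y40.213 F1766
M5
G0 X0.000 Y0.000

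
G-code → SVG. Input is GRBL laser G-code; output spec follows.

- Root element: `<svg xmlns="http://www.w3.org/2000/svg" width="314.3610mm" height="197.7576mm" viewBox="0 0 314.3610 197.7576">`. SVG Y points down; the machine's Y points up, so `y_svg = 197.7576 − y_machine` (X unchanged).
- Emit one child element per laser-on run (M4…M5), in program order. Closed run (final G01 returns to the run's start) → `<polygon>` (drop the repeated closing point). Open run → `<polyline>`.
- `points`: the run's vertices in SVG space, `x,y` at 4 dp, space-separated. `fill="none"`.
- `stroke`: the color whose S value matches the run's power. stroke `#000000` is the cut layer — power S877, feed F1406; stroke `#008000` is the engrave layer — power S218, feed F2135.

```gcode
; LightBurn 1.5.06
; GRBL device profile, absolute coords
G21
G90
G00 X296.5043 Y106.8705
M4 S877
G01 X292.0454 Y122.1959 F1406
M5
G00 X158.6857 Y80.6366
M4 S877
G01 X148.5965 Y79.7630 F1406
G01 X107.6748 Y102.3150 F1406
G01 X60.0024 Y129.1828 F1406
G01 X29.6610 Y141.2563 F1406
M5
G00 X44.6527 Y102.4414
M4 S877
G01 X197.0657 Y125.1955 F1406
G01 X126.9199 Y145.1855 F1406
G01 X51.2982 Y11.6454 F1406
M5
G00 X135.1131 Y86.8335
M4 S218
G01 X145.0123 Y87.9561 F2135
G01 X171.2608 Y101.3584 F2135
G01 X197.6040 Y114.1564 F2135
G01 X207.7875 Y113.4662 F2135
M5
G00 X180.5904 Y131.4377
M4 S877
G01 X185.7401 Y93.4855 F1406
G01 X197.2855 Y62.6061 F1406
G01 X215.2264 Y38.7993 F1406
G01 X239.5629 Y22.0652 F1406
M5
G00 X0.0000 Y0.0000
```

<svg xmlns="http://www.w3.org/2000/svg" width="314.3610mm" height="197.7576mm" viewBox="0 0 314.3610 197.7576">
  <polyline points="296.5043,90.8871 292.0454,75.5617" fill="none" stroke="#000000"/>
  <polyline points="158.6857,117.1210 148.5965,117.9946 107.6748,95.4426 60.0024,68.5748 29.6610,56.5013" fill="none" stroke="#000000"/>
  <polyline points="44.6527,95.3162 197.0657,72.5621 126.9199,52.5721 51.2982,186.1122" fill="none" stroke="#000000"/>
  <polyline points="135.1131,110.9241 145.0123,109.8015 171.2608,96.3992 197.6040,83.6012 207.7875,84.2914" fill="none" stroke="#008000"/>
  <polyline points="180.5904,66.3199 185.7401,104.2721 197.2855,135.1515 215.2264,158.9583 239.5629,175.6924" fill="none" stroke="#000000"/>
</svg>

Each laser-on run becomes one SVG element. Flip Y back into SVG space with y_svg = 197.7576 − y_machine.

Run 1: the run's S877 means `#000000` (cut). The run is open, so emit a `<polyline>` with points (Y-flipped): 296.5043,90.8871 292.0454,75.5617.

Run 2: power S877 maps to stroke `#000000` (cut). The run is open, so emit a `<polyline>` with points (Y-flipped): 158.6857,117.1210 148.5965,117.9946 107.6748,95.4426 60.0024,68.5748 29.6610,56.5013.

Run 3: S877 ⇒ cut layer `#000000`. The run is open, so emit a `<polyline>` with points (Y-flipped): 44.6527,95.3162 197.0657,72.5621 126.9199,52.5721 51.2982,186.1122.

Run 4: the run's S218 means `#008000` (engrave). The run is open, so emit a `<polyline>` with points (Y-flipped): 135.1131,110.9241 145.0123,109.8015 171.2608,96.3992 197.6040,83.6012 207.7875,84.2914.

Run 5: power S877 maps to stroke `#000000` (cut). The run is open, so emit a `<polyline>` with points (Y-flipped): 180.5904,66.3199 185.7401,104.2721 197.2855,135.1515 215.2264,158.9583 239.5629,175.6924.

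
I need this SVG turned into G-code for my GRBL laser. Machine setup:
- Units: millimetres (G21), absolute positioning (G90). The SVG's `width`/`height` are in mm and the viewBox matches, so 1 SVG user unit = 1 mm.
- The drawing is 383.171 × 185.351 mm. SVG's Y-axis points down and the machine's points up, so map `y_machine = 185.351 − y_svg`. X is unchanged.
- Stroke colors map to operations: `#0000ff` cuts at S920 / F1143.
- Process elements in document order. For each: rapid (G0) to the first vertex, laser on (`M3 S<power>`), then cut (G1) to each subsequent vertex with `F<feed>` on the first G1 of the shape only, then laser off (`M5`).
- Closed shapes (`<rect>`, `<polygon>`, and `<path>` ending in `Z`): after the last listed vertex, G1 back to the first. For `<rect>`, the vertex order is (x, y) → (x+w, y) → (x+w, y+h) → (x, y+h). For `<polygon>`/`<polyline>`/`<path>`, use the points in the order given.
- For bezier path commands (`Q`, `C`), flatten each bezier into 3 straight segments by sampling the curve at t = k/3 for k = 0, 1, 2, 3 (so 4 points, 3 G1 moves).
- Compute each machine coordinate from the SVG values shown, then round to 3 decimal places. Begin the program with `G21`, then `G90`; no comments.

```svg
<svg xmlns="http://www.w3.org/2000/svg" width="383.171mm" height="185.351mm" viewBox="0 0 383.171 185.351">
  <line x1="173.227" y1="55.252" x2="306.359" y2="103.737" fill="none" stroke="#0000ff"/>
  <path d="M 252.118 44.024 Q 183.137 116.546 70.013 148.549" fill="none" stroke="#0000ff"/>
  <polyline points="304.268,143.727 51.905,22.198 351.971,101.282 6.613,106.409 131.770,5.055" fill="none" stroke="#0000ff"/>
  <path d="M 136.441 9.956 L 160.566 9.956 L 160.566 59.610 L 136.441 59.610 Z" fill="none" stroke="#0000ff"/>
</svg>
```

1 u = 1 mm; y_m = 185.351 − y.

[1] `<line>` line segment, #0000ff→cut S920 F1143: (173.227,130.099) → (306.359,81.614)

[2] `<path>` quadratic bezier, #0000ff→cut S920 F1143: (252.118,141.327) → (201.226,97.481) → (140.524,62.639) → (70.013,36.802)

[3] `<polyline>` open polyline, #0000ff→cut S920 F1143: (304.268,41.624) → (51.905,163.153) → (351.971,84.069) → (6.613,78.942) → (131.770,180.296)

[4] `<path>` rectangle, #0000ff→cut S920 F1143: (136.441,175.395) → (160.566,175.395) → (160.566,125.741) → (136.441,125.741) → (136.441,175.395) (closed)

G21
G90
G0 X173.227 Y130.099
M3 S920
G1 X306.359 Y81.614 F1143
M5
G0 X252.118 Y141.327
M3 S920
G1 X201.226 Y97.481 F1143
G1 X140.524 Y62.639
G1 X70.013 Y36.802
M5
G0 X304.268 Y41.624
M3 S920
G1 X51.905 Y163.153 F1143
G1 X351.971 Y84.069
G1 X6.613 Y78.942
G1 X131.770 Y180.296
M5
G0 X136.441 Y175.395
M3 S920
G1 X160.566 Y175.395 F1143
G1 X160.566 Y125.741
G1 X136.441 Y125.741
G1 X136.441 Y175.395
M5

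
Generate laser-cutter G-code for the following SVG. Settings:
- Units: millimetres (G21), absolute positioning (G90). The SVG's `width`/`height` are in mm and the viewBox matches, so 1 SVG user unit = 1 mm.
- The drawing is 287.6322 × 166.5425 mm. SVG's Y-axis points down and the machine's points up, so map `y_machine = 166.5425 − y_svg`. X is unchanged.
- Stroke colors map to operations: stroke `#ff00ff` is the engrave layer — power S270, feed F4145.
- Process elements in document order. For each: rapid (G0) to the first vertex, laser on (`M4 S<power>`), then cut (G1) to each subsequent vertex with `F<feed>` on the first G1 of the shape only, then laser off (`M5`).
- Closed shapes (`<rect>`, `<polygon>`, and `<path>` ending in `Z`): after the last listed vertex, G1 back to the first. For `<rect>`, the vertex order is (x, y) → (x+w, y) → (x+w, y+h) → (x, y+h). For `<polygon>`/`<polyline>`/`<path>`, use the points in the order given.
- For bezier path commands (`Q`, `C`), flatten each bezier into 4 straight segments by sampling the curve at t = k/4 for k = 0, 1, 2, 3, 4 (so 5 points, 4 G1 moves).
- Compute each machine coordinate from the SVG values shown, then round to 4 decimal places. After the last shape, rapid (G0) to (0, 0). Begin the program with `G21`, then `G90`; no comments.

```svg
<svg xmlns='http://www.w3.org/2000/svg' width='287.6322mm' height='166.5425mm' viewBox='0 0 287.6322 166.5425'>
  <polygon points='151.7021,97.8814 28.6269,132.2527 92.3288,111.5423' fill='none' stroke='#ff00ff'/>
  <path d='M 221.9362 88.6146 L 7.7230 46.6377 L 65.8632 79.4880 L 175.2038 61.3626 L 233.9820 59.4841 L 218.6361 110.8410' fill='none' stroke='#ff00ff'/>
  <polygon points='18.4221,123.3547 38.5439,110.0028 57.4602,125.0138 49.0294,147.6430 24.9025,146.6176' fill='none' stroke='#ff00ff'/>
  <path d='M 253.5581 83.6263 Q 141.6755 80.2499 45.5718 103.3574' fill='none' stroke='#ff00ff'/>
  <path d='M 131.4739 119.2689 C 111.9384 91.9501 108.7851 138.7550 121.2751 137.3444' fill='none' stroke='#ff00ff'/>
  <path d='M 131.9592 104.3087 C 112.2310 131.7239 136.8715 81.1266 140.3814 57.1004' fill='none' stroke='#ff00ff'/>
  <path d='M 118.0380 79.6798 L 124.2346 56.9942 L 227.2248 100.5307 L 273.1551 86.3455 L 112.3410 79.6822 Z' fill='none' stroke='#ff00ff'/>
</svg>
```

G21
G90
G0 X151.7021 Y68.6611
M4 S270
G1 X28.6269 Y34.2898 F4145
G1 X92.3288 Y55.0002
G1 X151.7021 Y68.6611
M5
G0 X221.9362 Y77.9279
M4 S270
G1 X7.7230 Y119.9048 F4145
G1 X65.8632 Y87.0545
G1 X175.2038 Y105.1799
G1 X233.9820 Y107.0584
G1 X218.6361 Y55.7015
M5
G0 X18.4221 Y43.1878
M4 S270
G1 X38.5439 Y56.5397 F4145
G1 X57.4602 Y41.5287
G1 X49.0294 Y18.8995
G1 X24.9025 Y19.9249
G1 X18.4221 Y43.1878
M5
G0 X253.5581 Y82.9162
M4 S270
G1 X198.6030 Y82.9492 F4145
G1 X145.6202 Y79.6716
G1 X94.6098 Y73.0836
G1 X45.5718 Y63.1851
M5
G0 X131.4739 Y47.2736
M4 S270
G1 X119.8824 Y55.7761 F4145
G1 X114.3649 Y47.9514
G1 X114.8523 Y35.2690
G1 X121.2751 Y29.1981
M5
G0 X131.9592 Y62.2338
M4 S270
G1 X124.4588 Y54.6656 F4145
G1 X127.4560 Y66.5474
G1 X134.8104 Y88.0745
G1 X140.3814 Y109.4421
M5
G0 X118.0380 Y86.8627
M4 S270
G1 X124.2346 Y109.5483 F4145
G1 X227.2248 Y66.0118
G1 X273.1551 Y80.1970
G1 X112.3410 Y86.8603
G1 X118.0380 Y86.8627
M5
G0 X0.0000 Y0.0000

Since the viewBox matches the mm dimensions, user units are millimetres directly. The only transform is the Y-flip y_m = 166.5425 − y_svg.

Shape 1 is a closed polygon drawn with `<polygon>`. Its stroke #ff00ff means engrave at S270, F4145. After flipping Y the toolpath is (151.7021,68.6611) → (28.6269,34.2898) → (92.3288,55.0002) → (151.7021,68.6611), returning to the start.

Shape 2 is a open polyline drawn with `<path>`. Its stroke #ff00ff means engrave at S270, F4145. After flipping Y the toolpath is (221.9362,77.9279) → (7.7230,119.9048) → (65.8632,87.0545) → (175.2038,105.1799) → (233.9820,107.0584) → (218.6361,55.7015).

Shape 3 is a regular polygon drawn with `<polygon>`. Its stroke #ff00ff means engrave at S270, F4145. After flipping Y the toolpath is (18.4221,43.1878) → (38.5439,56.5397) → (57.4602,41.5287) → (49.0294,18.8995) → (24.9025,19.9249) → (18.4221,43.1878), returning to the start.

Shape 4 is a quadratic bezier drawn with `<path>`. Its stroke #ff00ff means engrave at S270, F4145. After flipping Y the toolpath is (253.5581,82.9162) → (198.6030,82.9492) → (145.6202,79.6716) → (94.6098,73.0836) → (45.5718,63.1851).

Shape 5 is a cubic bezier drawn with `<path>`. Its stroke #ff00ff means engrave at S270, F4145. After flipping Y the toolpath is (131.4739,47.2736) → (119.8824,55.7761) → (114.3649,47.9514) → (114.8523,35.2690) → (121.2751,29.1981).

Shape 6 is a cubic bezier drawn with `<path>`. Its stroke #ff00ff means engrave at S270, F4145. After flipping Y the toolpath is (131.9592,62.2338) → (124.4588,54.6656) → (127.4560,66.5474) → (134.8104,88.0745) → (140.3814,109.4421).

Shape 7 is a closed polygon drawn with `<path>`. Its stroke #ff00ff means engrave at S270, F4145. After flipping Y the toolpath is (118.0380,86.8627) → (124.2346,109.5483) → (227.2248,66.0118) → (273.1551,80.1970) → (112.3410,86.8603) → (118.0380,86.8627), returning to the start.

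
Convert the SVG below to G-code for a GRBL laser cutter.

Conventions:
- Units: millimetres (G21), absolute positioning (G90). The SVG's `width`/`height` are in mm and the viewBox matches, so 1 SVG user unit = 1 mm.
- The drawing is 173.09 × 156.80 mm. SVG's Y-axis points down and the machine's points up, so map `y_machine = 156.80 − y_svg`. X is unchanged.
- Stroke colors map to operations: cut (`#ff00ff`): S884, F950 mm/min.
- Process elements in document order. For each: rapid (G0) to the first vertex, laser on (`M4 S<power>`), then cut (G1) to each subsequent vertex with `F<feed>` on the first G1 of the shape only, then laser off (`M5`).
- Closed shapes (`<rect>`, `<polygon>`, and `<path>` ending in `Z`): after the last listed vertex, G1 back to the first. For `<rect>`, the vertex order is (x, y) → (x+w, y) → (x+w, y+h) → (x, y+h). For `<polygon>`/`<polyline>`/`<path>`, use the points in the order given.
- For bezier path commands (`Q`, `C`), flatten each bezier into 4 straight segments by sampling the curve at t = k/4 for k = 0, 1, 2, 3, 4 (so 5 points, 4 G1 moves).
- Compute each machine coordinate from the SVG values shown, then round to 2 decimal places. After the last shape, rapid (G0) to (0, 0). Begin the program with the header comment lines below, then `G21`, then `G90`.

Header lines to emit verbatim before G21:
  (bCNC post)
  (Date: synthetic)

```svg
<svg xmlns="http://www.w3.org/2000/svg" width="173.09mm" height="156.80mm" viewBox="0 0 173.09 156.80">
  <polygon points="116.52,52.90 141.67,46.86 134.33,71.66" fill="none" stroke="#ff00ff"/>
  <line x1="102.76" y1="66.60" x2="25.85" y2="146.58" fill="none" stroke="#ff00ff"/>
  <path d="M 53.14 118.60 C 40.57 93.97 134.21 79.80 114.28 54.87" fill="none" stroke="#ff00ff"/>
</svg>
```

(bCNC post)
(Date: synthetic)
G21
G90
G0 X116.52 Y103.90
M4 S884
G1 X141.67 Y109.94 F950
G1 X134.33 Y85.14
G1 X116.52 Y103.90
M5
G0 X102.76 Y90.20
M4 S884
G1 X25.85 Y10.22 F950
M5
G0 X53.14 Y38.20
M4 S884
G1 X60.19 Y55.04 F950
G1 X86.47 Y69.95
G1 X111.37 Y84.92
G1 X114.28 Y101.93
M5
G0 X0.00 Y0.00

Since the viewBox matches the mm dimensions, user units are millimetres directly. The only transform is the Y-flip y_m = 156.80 − y_svg.

Shape 1 is a regular polygon drawn with `<polygon>`. Its stroke #ff00ff means cut at S884, F950. After flipping Y the toolpath is (116.52,103.90) → (141.67,109.94) → (134.33,85.14) → (116.52,103.90), returning to the start.

Shape 2 is a line segment drawn with `<line>`. Its stroke #ff00ff means cut at S884, F950. After flipping Y the toolpath is (102.76,90.20) → (25.85,10.22).

Shape 3 is a cubic bezier drawn with `<path>`. Its stroke #ff00ff means cut at S884, F950. After flipping Y the toolpath is (53.14,38.20) → (60.19,55.04) → (86.47,69.95) → (111.37,84.92) → (114.28,101.93).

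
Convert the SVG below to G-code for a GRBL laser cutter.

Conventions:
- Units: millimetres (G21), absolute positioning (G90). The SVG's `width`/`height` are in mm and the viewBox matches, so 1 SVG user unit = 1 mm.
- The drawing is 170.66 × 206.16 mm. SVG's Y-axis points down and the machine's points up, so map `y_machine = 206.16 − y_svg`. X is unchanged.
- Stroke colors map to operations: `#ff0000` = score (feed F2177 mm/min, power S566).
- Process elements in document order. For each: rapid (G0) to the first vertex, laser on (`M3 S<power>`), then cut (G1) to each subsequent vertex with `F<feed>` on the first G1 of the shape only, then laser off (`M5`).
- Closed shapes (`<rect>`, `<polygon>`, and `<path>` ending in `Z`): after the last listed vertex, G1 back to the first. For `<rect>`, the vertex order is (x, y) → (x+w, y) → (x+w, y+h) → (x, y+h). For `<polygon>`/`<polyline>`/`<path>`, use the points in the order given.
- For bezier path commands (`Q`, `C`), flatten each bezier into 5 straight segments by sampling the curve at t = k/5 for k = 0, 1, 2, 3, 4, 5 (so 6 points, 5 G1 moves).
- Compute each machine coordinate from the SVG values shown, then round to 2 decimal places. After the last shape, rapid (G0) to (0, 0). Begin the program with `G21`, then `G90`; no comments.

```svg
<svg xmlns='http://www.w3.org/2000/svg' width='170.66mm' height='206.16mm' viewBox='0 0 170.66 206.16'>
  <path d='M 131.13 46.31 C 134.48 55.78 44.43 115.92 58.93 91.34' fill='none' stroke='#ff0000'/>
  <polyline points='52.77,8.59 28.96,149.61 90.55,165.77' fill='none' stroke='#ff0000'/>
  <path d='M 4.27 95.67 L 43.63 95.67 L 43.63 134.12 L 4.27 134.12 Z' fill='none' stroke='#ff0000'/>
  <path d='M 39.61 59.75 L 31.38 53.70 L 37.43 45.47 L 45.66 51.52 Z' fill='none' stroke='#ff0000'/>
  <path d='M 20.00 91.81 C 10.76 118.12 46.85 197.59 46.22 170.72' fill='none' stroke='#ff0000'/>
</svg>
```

G21
G90
G0 X131.13 Y159.85
M3 S566
G1 X123.52 Y149.17 F2177
G1 X102.99 Y132.83
G1 X79.05 Y117.32
G1 X61.19 Y109.16
G1 X58.93 Y114.82
M5
G0 X52.77 Y197.57
M3 S566
G1 X28.96 Y56.55 F2177
G1 X90.55 Y40.39
M5
G0 X4.27 Y110.49
M3 S566
G1 X43.63 Y110.49 F2177
G1 X43.63 Y72.04
G1 X4.27 Y72.04
G1 X4.27 Y110.49
M5
G0 X39.61 Y146.41
M3 S566
G1 X31.38 Y152.46 F2177
G1 X37.43 Y160.69
G1 X45.66 Y154.64
G1 X39.61 Y146.41
M5
G0 X20.00 Y114.35
M3 S566
G1 X19.24 Y93.46 F2177
G1 X25.42 Y67.47
G1 X34.60 Y44.03
G1 X42.85 Y30.80
G1 X46.22 Y35.44
M5
G0 X0.00 Y0.00

1 u = 1 mm; y_m = 206.16 − y.

[1] `<path>` cubic bezier, #ff0000→score S566 F2177: (131.13,159.85) → (123.52,149.17) → (102.99,132.83) → (79.05,117.32) → (61.19,109.16) → (58.93,114.82)

[2] `<polyline>` open polyline, #ff0000→score S566 F2177: (52.77,197.57) → (28.96,56.55) → (90.55,40.39)

[3] `<path>` rectangle, #ff0000→score S566 F2177: (4.27,110.49) → (43.63,110.49) → (43.63,72.04) → (4.27,72.04) → (4.27,110.49) (closed)

[4] `<path>` regular polygon, #ff0000→score S566 F2177: (39.61,146.41) → (31.38,152.46) → (37.43,160.69) → (45.66,154.64) → (39.61,146.41) (closed)

[5] `<path>` cubic bezier, #ff0000→score S566 F2177: (20.00,114.35) → (19.24,93.46) → (25.42,67.47) → (34.60,44.03) → (42.85,30.80) → (46.22,35.44)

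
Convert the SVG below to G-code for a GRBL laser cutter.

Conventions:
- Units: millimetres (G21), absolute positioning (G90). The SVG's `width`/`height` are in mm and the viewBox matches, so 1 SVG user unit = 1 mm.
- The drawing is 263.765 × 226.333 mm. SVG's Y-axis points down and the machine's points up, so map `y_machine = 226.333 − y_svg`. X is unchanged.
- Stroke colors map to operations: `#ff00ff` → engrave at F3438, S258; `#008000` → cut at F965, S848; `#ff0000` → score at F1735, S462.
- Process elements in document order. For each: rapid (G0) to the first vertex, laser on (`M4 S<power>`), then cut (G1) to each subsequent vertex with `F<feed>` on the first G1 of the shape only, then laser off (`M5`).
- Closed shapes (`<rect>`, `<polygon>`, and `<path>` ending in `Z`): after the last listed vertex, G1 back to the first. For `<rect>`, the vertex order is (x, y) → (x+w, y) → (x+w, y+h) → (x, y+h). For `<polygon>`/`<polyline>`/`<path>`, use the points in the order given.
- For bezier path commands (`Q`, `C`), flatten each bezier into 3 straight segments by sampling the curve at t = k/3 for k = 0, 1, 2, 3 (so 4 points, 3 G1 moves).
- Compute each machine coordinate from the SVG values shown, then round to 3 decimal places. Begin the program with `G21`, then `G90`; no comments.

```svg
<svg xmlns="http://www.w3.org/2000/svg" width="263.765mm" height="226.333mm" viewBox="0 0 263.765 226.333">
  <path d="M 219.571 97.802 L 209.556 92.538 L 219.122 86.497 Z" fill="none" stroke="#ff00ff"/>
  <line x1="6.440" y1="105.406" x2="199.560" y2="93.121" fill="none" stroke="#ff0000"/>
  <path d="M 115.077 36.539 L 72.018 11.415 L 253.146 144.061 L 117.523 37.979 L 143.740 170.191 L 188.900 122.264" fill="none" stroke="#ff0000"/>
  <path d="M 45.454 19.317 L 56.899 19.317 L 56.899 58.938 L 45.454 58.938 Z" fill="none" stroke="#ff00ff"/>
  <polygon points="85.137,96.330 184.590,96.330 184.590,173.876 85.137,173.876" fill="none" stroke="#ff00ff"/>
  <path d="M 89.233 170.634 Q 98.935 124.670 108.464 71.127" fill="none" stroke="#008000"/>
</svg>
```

Since the viewBox matches the mm dimensions, user units are millimetres directly. The only transform is the Y-flip y_m = 226.333 − y_svg.

Shape 1 is a regular polygon drawn with `<path>`. Its stroke #ff00ff means engrave at S258, F3438. After flipping Y the toolpath is (219.571,128.531) → (209.556,133.795) → (219.122,139.836) → (219.571,128.531), returning to the start.

Shape 2 is a line segment drawn with `<line>`. Its stroke #ff0000 means score at S462, F1735. After flipping Y the toolpath is (6.440,120.927) → (199.560,133.212).

Shape 3 is a open polyline drawn with `<path>`. Its stroke #ff0000 means score at S462, F1735. After flipping Y the toolpath is (115.077,189.794) → (72.018,214.918) → (253.146,82.272) → (117.523,188.354) → (143.740,56.142) → (188.900,104.069).

Shape 4 is a rectangle drawn with `<path>`. Its stroke #ff00ff means engrave at S258, F3438. After flipping Y the toolpath is (45.454,207.016) → (56.899,207.016) → (56.899,167.395) → (45.454,167.395) → (45.454,207.016), returning to the start.

Shape 5 is a rectangle drawn with `<polygon>`. Its stroke #ff00ff means engrave at S258, F3438. After flipping Y the toolpath is (85.137,130.003) → (184.590,130.003) → (184.590,52.457) → (85.137,52.457) → (85.137,130.003), returning to the start.

Shape 6 is a quadratic bezier drawn with `<path>`. Its stroke #008000 means cut at S848, F965. After flipping Y the toolpath is (89.233,55.699) → (95.682,87.184) → (102.092,120.353) → (108.464,155.206).

G21
G90
G0 X219.571 Y128.531
M4 S258
G1 X209.556 Y133.795 F3438
G1 X219.122 Y139.836
G1 X219.571 Y128.531
M5
G0 X6.440 Y120.927
M4 S462
G1 X199.560 Y133.212 F1735
M5
G0 X115.077 Y189.794
M4 S462
G1 X72.018 Y214.918 F1735
G1 X253.146 Y82.272
G1 X117.523 Y188.354
G1 X143.740 Y56.142
G1 X188.900 Y104.069
M5
G0 X45.454 Y207.016
M4 S258
G1 X56.899 Y207.016 F3438
G1 X56.899 Y167.395
G1 X45.454 Y167.395
G1 X45.454 Y207.016
M5
G0 X85.137 Y130.003
M4 S258
G1 X184.590 Y130.003 F3438
G1 X184.590 Y52.457
G1 X85.137 Y52.457
G1 X85.137 Y130.003
M5
G0 X89.233 Y55.699
M4 S848
G1 X95.682 Y87.184 F965
G1 X102.092 Y120.353
G1 X108.464 Y155.206
M5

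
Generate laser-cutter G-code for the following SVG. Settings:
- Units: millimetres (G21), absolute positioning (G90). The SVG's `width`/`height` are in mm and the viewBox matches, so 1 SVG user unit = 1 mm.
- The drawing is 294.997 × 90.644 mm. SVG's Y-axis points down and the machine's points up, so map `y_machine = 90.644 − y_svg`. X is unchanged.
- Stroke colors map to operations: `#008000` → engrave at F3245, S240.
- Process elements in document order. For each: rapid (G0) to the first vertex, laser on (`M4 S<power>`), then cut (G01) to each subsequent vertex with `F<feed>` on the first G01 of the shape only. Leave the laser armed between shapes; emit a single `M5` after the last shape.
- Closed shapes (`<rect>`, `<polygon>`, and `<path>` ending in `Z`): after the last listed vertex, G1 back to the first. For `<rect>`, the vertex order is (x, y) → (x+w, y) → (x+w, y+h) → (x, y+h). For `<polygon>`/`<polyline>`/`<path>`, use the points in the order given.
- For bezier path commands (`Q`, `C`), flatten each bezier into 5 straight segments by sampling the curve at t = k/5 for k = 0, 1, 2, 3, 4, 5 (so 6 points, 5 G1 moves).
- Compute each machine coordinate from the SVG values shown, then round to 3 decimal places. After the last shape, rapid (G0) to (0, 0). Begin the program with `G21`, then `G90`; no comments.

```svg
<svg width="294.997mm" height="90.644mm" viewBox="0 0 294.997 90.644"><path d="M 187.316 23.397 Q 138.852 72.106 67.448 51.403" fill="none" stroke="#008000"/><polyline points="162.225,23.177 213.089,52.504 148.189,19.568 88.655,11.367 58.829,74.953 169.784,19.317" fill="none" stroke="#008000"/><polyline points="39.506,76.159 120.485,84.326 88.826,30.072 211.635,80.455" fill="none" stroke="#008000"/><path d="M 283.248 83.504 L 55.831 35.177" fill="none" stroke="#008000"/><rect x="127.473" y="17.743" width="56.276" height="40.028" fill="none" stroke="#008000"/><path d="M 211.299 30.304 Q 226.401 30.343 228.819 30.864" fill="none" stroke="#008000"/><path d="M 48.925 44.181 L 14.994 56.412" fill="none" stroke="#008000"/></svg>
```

viewBox `0 0 294.997 90.644` with mm width/height → 1 unit = 1 mm. Flip: y_m = 90.644 − y_svg.

**Shape 1** — `<path>` quadratic bezier, stroke `#008000` → engrave (S240, F3245). Control points (SVG): P0=(187.316,23.397), P1=(138.852,72.106), P2=(67.448,51.403); sampled at t=k/5. Machine vertices: (187.316,67.247) → (167.013,50.540) → (144.874,39.386) → (120.901,33.785) → (95.092,33.736) → (67.448,39.241). Open path.

**Shape 2** — `<polyline>` open polyline, stroke `#008000` → engrave (S240, F3245). Machine vertices: (162.225,67.467) → (213.089,38.140) → (148.189,71.076) → (88.655,79.277) → (58.829,15.691) → (169.784,71.327). Open path.

**Shape 3** — `<polyline>` open polyline, stroke `#008000` → engrave (S240, F3245). Machine vertices: (39.506,14.485) → (120.485,6.318) → (88.826,60.572) → (211.635,10.189). Open path.

**Shape 4** — `<path>` line segment, stroke `#008000` → engrave (S240, F3245). Machine vertices: (283.248,7.140) → (55.831,55.467). Open path.

**Shape 5** — `<rect>` rectangle, stroke `#008000` → engrave (S240, F3245). Machine vertices: (127.473,72.901) → (183.749,72.901) → (183.749,32.873) → (127.473,32.873) → (127.473,72.901). Closed: final G1 returns to the first vertex.

**Shape 6** — `<path>` quadratic bezier, stroke `#008000` → engrave (S240, F3245). Control points (SVG): P0=(211.299,30.304), P1=(226.401,30.343), P2=(228.819,30.864); sampled at t=k/5. Machine vertices: (211.299,60.340) → (216.832,60.305) → (221.351,60.232) → (224.855,60.120) → (227.344,59.969) → (228.819,59.780). Open path.

**Shape 7** — `<path>` line segment, stroke `#008000` → engrave (S240, F3245). Machine vertices: (48.925,46.463) → (14.994,34.232). Open path.

G21
G90
G0 X187.316 Y67.247
M4 S240
G01 X167.013 Y50.540 F3245
G01 X144.874 Y39.386
G01 X120.901 Y33.785
G01 X95.092 Y33.736
G01 X67.448 Y39.241
G0 X162.225 Y67.467
M4 S240
G01 X213.089 Y38.140 F3245
G01 X148.189 Y71.076
G01 X88.655 Y79.277
G01 X58.829 Y15.691
G01 X169.784 Y71.327
G0 X39.506 Y14.485
M4 S240
G01 X120.485 Y6.318 F3245
G01 X88.826 Y60.572
G01 X211.635 Y10.189
G0 X283.248 Y7.140
M4 S240
G01 X55.831 Y55.467 F3245
G0 X127.473 Y72.901
M4 S240
G01 X183.749 Y72.901 F3245
G01 X183.749 Y32.873
G01 X127.473 Y32.873
G01 X127.473 Y72.901
G0 X211.299 Y60.340
M4 S240
G01 X216.832 Y60.305 F3245
G01 X221.351 Y60.232
G01 X224.855 Y60.120
G01 X227.344 Y59.969
G01 X228.819 Y59.780
G0 X48.925 Y46.463
M4 S240
G01 X14.994 Y34.232 F3245
M5
G0 X0.000 Y0.000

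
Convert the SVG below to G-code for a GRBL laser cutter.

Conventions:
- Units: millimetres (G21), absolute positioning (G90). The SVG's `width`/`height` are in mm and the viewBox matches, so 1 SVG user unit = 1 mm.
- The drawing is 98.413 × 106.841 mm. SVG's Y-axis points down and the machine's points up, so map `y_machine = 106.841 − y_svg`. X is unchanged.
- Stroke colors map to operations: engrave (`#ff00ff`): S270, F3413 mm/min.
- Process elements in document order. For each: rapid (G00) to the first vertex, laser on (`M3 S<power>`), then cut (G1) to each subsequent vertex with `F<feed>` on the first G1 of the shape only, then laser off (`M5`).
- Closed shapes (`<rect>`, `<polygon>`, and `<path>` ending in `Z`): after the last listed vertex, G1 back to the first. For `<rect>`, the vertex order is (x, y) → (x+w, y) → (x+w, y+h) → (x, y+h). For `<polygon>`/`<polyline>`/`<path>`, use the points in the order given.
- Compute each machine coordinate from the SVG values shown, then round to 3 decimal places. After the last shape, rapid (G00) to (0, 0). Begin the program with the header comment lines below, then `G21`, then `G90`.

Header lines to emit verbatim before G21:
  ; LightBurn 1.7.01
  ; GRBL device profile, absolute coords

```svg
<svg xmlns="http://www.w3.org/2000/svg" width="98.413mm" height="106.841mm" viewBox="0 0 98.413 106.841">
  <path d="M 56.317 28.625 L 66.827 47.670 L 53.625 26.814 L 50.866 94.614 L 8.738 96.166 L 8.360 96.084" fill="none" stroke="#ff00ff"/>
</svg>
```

1 u = 1 mm; y_m = 106.841 − y.

[1] `<path>` open polyline, #ff00ff→engrave S270 F3413: (56.317,78.216) → (66.827,59.171) → (53.625,80.027) → (50.866,12.227) → (8.738,10.675) → (8.360,10.757)

; LightBurn 1.7.01
; GRBL device profile, absolute coords
G21
G90
G00 X56.317 Y78.216
M3 S270
G1 X66.827 Y59.171 F3413
G1 X53.625 Y80.027
G1 X50.866 Y12.227
G1 X8.738 Y10.675
G1 X8.360 Y10.757
M5
G00 X0.000 Y0.000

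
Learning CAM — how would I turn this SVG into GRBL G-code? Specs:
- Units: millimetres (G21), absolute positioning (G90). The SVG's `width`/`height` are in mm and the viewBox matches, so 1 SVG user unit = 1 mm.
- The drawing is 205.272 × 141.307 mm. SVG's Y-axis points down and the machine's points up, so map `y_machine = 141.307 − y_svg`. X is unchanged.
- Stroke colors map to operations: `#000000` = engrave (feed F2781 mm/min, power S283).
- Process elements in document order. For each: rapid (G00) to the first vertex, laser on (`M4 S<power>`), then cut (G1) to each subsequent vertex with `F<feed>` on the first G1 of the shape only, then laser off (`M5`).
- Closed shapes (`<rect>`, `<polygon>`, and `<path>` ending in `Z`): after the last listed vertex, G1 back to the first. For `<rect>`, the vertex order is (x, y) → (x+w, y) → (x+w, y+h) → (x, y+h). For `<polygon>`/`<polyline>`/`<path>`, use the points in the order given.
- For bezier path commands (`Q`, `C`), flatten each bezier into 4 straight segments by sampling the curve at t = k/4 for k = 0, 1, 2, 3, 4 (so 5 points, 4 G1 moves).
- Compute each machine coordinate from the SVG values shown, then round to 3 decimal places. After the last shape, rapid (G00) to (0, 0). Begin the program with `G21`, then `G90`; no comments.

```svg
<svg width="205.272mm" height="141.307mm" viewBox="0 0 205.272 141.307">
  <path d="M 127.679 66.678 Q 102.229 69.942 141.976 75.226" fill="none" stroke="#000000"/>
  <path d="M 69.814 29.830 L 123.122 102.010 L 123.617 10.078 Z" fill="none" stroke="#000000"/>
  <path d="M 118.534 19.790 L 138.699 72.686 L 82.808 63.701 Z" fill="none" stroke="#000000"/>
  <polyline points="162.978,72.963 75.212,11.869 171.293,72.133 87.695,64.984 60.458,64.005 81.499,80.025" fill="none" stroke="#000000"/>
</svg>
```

G21
G90
G00 X127.679 Y74.629
M4 S283
G1 X119.029 Y72.871 F2781
G1 X118.528 Y70.860
G1 X126.177 Y68.597
G1 X141.976 Y66.081
M5
G00 X69.814 Y111.477
M4 S283
G1 X123.122 Y39.297 F2781
G1 X123.617 Y131.229
G1 X69.814 Y111.477
M5
G00 X118.534 Y121.517
M4 S283
G1 X138.699 Y68.621 F2781
G1 X82.808 Y77.606
G1 X118.534 Y121.517
M5
G00 X162.978 Y68.344
M4 S283
G1 X75.212 Y129.438 F2781
G1 X171.293 Y69.174
G1 X87.695 Y76.323
G1 X60.458 Y77.302
G1 X81.499 Y61.282
M5
G00 X0.000 Y0.000

viewBox `0 0 205.272 141.307` with mm width/height → 1 unit = 1 mm. Flip: y_m = 141.307 − y_svg.

**Shape 1** — `<path>` quadratic bezier, stroke `#000000` → engrave (S283, F2781). Control points (SVG): P0=(127.679,66.678), P1=(102.229,69.942), P2=(141.976,75.226); sampled at t=k/4. Machine vertices: (127.679,74.629) → (119.029,72.871) → (118.528,70.860) → (126.177,68.597) → (141.976,66.081). Open path.

**Shape 2** — `<path>` closed polygon, stroke `#000000` → engrave (S283, F2781). Machine vertices: (69.814,111.477) → (123.122,39.297) → (123.617,131.229) → (69.814,111.477). Closed: final G1 returns to the first vertex.

**Shape 3** — `<path>` regular polygon, stroke `#000000` → engrave (S283, F2781). Machine vertices: (118.534,121.517) → (138.699,68.621) → (82.808,77.606) → (118.534,121.517). Closed: final G1 returns to the first vertex.

**Shape 4** — `<polyline>` open polyline, stroke `#000000` → engrave (S283, F2781). Machine vertices: (162.978,68.344) → (75.212,129.438) → (171.293,69.174) → (87.695,76.323) → (60.458,77.302) → (81.499,61.282). Open path.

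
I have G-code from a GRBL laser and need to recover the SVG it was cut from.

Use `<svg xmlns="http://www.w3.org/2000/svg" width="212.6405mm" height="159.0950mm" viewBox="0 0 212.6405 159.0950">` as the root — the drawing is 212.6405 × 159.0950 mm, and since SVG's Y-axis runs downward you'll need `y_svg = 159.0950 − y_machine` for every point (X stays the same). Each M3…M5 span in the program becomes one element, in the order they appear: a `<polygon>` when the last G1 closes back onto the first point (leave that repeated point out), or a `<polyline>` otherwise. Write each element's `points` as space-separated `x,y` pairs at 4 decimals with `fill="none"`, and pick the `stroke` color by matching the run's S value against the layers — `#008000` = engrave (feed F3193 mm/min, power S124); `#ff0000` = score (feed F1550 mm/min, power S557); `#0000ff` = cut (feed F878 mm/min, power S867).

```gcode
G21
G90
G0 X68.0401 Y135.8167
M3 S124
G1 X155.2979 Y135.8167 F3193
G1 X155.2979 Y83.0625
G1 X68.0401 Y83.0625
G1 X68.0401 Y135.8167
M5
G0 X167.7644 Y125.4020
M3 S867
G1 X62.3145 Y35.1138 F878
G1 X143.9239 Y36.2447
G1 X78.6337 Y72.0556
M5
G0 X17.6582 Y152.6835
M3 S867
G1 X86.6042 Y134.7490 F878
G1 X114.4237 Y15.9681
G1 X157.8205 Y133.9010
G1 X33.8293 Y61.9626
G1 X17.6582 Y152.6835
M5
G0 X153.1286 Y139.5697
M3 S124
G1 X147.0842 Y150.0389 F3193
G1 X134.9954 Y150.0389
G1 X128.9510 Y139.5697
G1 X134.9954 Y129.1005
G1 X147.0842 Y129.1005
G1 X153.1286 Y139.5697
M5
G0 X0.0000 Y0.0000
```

Machine Y-up, SVG Y-down with viewBox height 159.0950, so y_svg = 159.0950 − y_machine; X carries over.

Run 1: power S124 maps to stroke `#008000` (engrave). The run returns to its start, so emit a `<polygon>` with points (Y-flipped): 68.0401,23.2783 155.2979,23.2783 155.2979,76.0325 68.0401,76.0325.

Run 2: S867 ⇒ cut layer `#0000ff`. The run is open, so emit a `<polyline>` with points (Y-flipped): 167.7644,33.6930 62.3145,123.9812 143.9239,122.8503 78.6337,87.0394.

Run 3: S867 ⇒ cut layer `#0000ff`. The run returns to its start, so emit a `<polygon>` with points (Y-flipped): 17.6582,6.4115 86.6042,24.3460 114.4237,143.1269 157.8205,25.1940 33.8293,97.1324.

Run 4: power S124 maps to stroke `#008000` (engrave). The run returns to its start, so emit a `<polygon>` with points (Y-flipped): 153.1286,19.5253 147.0842,9.0561 134.9954,9.0561 128.9510,19.5253 134.9954,29.9945 147.0842,29.9945.

<svg xmlns="http://www.w3.org/2000/svg" width="212.6405mm" height="159.0950mm" viewBox="0 0 212.6405 159.0950">
  <polygon points="68.0401,23.2783 155.2979,23.2783 155.2979,76.0325 68.0401,76.0325" fill="none" stroke="#008000"/>
  <polyline points="167.7644,33.6930 62.3145,123.9812 143.9239,122.8503 78.6337,87.0394" fill="none" stroke="#0000ff"/>
  <polygon points="17.6582,6.4115 86.6042,24.3460 114.4237,143.1269 157.8205,25.1940 33.8293,97.1324" fill="none" stroke="#0000ff"/>
  <polygon points="153.1286,19.5253 147.0842,9.0561 134.9954,9.0561 128.9510,19.5253 134.9954,29.9945 147.0842,29.9945" fill="none" stroke="#008000"/>
</svg>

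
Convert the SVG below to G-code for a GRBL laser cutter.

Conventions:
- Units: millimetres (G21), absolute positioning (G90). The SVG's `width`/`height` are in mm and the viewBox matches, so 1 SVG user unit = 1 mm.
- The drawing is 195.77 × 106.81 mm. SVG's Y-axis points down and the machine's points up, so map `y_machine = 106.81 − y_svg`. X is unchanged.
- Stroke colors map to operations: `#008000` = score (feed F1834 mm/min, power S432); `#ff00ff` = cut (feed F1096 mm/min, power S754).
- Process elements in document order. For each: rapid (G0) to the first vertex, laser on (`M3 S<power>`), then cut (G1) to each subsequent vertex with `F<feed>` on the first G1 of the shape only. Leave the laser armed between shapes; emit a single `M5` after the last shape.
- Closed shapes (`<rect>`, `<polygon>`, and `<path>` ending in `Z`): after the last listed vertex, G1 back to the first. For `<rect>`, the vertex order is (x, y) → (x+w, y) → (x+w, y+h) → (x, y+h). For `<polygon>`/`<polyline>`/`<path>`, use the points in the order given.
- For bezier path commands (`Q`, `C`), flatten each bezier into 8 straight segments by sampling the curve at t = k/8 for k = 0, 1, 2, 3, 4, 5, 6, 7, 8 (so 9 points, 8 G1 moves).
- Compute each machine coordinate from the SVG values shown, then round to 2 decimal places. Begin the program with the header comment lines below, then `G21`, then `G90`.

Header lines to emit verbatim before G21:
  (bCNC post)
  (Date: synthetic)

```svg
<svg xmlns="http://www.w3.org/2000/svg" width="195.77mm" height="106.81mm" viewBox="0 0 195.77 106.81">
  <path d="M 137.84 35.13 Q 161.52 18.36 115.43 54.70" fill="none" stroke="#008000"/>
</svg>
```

(bCNC post)
(Date: synthetic)
G21
G90
G0 X137.84 Y71.68
M3 S432
G1 X142.67 Y75.04 F1834
G1 X145.32 Y76.75
G1 X145.79 Y76.79
G1 X144.08 Y75.17
G1 X140.19 Y71.90
G1 X134.11 Y66.96
G1 X125.86 Y60.37
G1 X115.43 Y52.11
M5

viewBox `0 0 195.77 106.81` with mm width/height → 1 unit = 1 mm. Flip: y_m = 106.81 − y_svg.

**Shape 1** — `<path>` quadratic bezier, stroke `#008000` → score (S432, F1834). Control points (SVG): P0=(137.84,35.13), P1=(161.52,18.36), P2=(115.43,54.70); sampled at t=k/8. Machine vertices: (137.84,71.68) → (142.67,75.04) → (145.32,76.75) → (145.79,76.79) → (144.08,75.17) → (140.19,71.90) → (134.11,66.96) → (125.86,60.37) → (115.43,52.11). Open path.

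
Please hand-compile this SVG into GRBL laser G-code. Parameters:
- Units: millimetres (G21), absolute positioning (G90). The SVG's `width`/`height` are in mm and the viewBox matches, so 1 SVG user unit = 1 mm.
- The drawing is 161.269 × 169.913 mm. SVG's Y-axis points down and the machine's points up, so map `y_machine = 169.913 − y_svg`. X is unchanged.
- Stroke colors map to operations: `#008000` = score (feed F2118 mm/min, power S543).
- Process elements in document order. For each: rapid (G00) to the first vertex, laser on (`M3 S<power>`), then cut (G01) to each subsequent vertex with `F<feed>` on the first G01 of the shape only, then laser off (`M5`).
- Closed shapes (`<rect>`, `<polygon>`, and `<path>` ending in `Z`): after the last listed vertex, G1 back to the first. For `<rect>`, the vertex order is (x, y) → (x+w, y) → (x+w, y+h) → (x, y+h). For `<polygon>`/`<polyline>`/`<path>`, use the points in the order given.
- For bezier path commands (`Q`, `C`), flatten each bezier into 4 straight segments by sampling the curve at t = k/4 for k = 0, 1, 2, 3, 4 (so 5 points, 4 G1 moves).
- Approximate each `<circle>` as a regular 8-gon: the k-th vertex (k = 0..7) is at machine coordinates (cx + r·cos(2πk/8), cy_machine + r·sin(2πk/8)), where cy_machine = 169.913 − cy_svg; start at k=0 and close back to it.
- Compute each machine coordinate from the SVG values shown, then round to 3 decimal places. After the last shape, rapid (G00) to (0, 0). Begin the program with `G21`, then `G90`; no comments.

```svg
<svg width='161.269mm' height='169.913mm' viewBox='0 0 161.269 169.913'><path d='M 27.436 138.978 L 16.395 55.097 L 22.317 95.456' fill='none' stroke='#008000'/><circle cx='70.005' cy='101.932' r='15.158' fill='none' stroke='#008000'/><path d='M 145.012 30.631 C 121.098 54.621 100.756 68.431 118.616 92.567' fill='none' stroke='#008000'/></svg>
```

G21
G90
G00 X27.436 Y30.935
M3 S543
G01 X16.395 Y114.816 F2118
G01 X22.317 Y74.457
M5
G00 X85.163 Y67.981
M3 S543
G01 X80.723 Y78.699 F2118
G01 X70.005 Y83.139
G01 X59.287 Y78.699
G01 X54.847 Y67.981
G01 X59.287 Y57.263
G01 X70.005 Y52.823
G01 X80.723 Y57.263
G01 X85.163 Y67.981
M5
G00 X145.012 Y139.282
M3 S543
G01 X128.287 Y122.878 F2118
G01 X116.149 Y108.369
G01 X111.843 Y93.832
G01 X118.616 Y77.346
M5
G00 X0.000 Y0.000

1 u = 1 mm; y_m = 169.913 − y.

[1] `<path>` open polyline, #008000→score S543 F2118: (27.436,30.935) → (16.395,114.816) → (22.317,74.457)

[2] `<circle>` circle, #008000→score S543 F2118: (85.163,67.981) → (80.723,78.699) → (70.005,83.139) → (59.287,78.699) → (54.847,67.981) → (59.287,57.263) → (70.005,52.823) → (80.723,57.263) → (85.163,67.981) (closed)

[3] `<path>` cubic bezier, #008000→score S543 F2118: (145.012,139.282) → (128.287,122.878) → (116.149,108.369) → (111.843,93.832) → (118.616,77.346)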